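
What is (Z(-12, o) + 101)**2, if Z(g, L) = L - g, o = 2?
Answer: 13225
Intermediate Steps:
(Z(-12, o) + 101)**2 = ((2 - 1*(-12)) + 101)**2 = ((2 + 12) + 101)**2 = (14 + 101)**2 = 115**2 = 13225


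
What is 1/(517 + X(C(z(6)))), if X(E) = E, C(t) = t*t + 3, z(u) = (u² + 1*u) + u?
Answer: 1/2824 ≈ 0.00035411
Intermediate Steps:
z(u) = u² + 2*u (z(u) = (u² + u) + u = (u + u²) + u = u² + 2*u)
C(t) = 3 + t² (C(t) = t² + 3 = 3 + t²)
1/(517 + X(C(z(6)))) = 1/(517 + (3 + (6*(2 + 6))²)) = 1/(517 + (3 + (6*8)²)) = 1/(517 + (3 + 48²)) = 1/(517 + (3 + 2304)) = 1/(517 + 2307) = 1/2824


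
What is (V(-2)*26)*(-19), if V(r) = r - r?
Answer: 0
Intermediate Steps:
V(r) = 0
(V(-2)*26)*(-19) = (0*26)*(-19) = 0*(-19) = 0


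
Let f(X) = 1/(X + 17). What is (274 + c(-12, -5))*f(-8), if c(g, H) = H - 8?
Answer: 29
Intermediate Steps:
c(g, H) = -8 + H
f(X) = 1/(17 + X)
(274 + c(-12, -5))*f(-8) = (274 + (-8 - 5))/(17 - 8) = (274 - 13)/9 = 261*(⅑) = 29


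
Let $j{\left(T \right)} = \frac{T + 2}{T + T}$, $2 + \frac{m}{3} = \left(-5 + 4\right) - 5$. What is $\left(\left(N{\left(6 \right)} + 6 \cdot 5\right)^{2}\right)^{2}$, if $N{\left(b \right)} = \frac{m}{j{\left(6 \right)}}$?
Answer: $1296$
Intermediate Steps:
$m = -24$ ($m = -6 + 3 \left(\left(-5 + 4\right) - 5\right) = -6 + 3 \left(-1 - 5\right) = -6 + 3 \left(-6\right) = -6 - 18 = -24$)
$j{\left(T \right)} = \frac{2 + T}{2 T}$
$N{\left(b \right)} = -36$ ($N{\left(b \right)} = - \frac{24}{\frac{1}{2} \cdot \frac{1}{6} \left(2 + 6\right)} = - \frac{24}{\frac{1}{2} \cdot \frac{1}{6} \cdot 8} = - \frac{24}{\frac{2}{3}} = \left(-24\right) \frac{3}{2} = -36$)
$\left(\left(N{\left(6 \right)} + 6 \cdot 5\right)^{2}\right)^{2} = \left(\left(-36 + 6 \cdot 5\right)^{2}\right)^{2} = \left(\left(-36 + 30\right)^{2}\right)^{2} = \left(\left(-6\right)^{2}\right)^{2} = 36^{2} = 1296$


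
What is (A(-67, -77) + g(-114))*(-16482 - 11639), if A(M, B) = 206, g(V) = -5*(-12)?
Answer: -7480186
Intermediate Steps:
g(V) = 60
(A(-67, -77) + g(-114))*(-16482 - 11639) = (206 + 60)*(-16482 - 11639) = 266*(-28121) = -7480186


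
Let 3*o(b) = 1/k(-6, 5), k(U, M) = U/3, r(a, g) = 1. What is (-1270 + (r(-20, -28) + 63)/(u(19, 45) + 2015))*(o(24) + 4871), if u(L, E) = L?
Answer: -18872891275/3051 ≈ -6.1858e+6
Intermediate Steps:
k(U, M) = U/3 (k(U, M) = U*(⅓) = U/3)
o(b) = -⅙ (o(b) = 1/(3*(((⅓)*(-6)))) = (⅓)/(-2) = (⅓)*(-½) = -⅙)
(-1270 + (r(-20, -28) + 63)/(u(19, 45) + 2015))*(o(24) + 4871) = (-1270 + (1 + 63)/(19 + 2015))*(-⅙ + 4871) = (-1270 + 64/2034)*(29225/6) = (-1270 + 64*(1/2034))*(29225/6) = (-1270 + 32/1017)*(29225/6) = -1291558/1017*29225/6 = -18872891275/3051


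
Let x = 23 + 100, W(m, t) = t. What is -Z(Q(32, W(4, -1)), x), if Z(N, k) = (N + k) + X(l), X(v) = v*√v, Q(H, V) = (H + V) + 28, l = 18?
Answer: -182 - 54*√2 ≈ -258.37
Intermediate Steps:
Q(H, V) = 28 + H + V
X(v) = v^(3/2)
x = 123
Z(N, k) = N + k + 54*√2 (Z(N, k) = (N + k) + 18^(3/2) = (N + k) + 54*√2 = N + k + 54*√2)
-Z(Q(32, W(4, -1)), x) = -((28 + 32 - 1) + 123 + 54*√2) = -(59 + 123 + 54*√2) = -(182 + 54*√2) = -182 - 54*√2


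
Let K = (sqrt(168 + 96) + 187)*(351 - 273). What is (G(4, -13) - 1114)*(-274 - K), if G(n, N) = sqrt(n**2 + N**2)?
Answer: 4*(1114 - sqrt(185))*(3715 + 39*sqrt(66)) ≈ 1.7746e+7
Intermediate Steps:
K = 14586 + 156*sqrt(66) (K = (sqrt(264) + 187)*78 = (2*sqrt(66) + 187)*78 = (187 + 2*sqrt(66))*78 = 14586 + 156*sqrt(66) ≈ 15853.)
G(n, N) = sqrt(N**2 + n**2)
(G(4, -13) - 1114)*(-274 - K) = (sqrt((-13)**2 + 4**2) - 1114)*(-274 - (14586 + 156*sqrt(66))) = (sqrt(169 + 16) - 1114)*(-274 + (-14586 - 156*sqrt(66))) = (sqrt(185) - 1114)*(-14860 - 156*sqrt(66)) = (-1114 + sqrt(185))*(-14860 - 156*sqrt(66)) = (-14860 - 156*sqrt(66))*(-1114 + sqrt(185))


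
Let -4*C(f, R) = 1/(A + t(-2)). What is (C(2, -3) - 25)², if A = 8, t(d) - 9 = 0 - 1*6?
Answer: 1212201/1936 ≈ 626.14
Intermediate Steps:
t(d) = 3 (t(d) = 9 + (0 - 1*6) = 9 + (0 - 6) = 9 - 6 = 3)
C(f, R) = -1/44 (C(f, R) = -1/(4*(8 + 3)) = -¼/11 = -¼*1/11 = -1/44)
(C(2, -3) - 25)² = (-1/44 - 25)² = (-1101/44)² = 1212201/1936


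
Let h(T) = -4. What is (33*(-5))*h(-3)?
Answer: 660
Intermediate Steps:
(33*(-5))*h(-3) = (33*(-5))*(-4) = -165*(-4) = 660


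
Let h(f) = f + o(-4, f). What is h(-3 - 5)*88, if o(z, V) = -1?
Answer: -792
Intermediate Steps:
h(f) = -1 + f (h(f) = f - 1 = -1 + f)
h(-3 - 5)*88 = (-1 + (-3 - 5))*88 = (-1 - 8)*88 = -9*88 = -792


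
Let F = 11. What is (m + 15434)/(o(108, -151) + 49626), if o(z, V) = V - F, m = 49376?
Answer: 32405/24732 ≈ 1.3102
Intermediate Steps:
o(z, V) = -11 + V (o(z, V) = V - 1*11 = V - 11 = -11 + V)
(m + 15434)/(o(108, -151) + 49626) = (49376 + 15434)/((-11 - 151) + 49626) = 64810/(-162 + 49626) = 64810/49464 = 64810*(1/49464) = 32405/24732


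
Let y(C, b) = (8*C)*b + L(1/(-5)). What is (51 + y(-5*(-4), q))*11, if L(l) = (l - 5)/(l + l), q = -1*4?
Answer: -6336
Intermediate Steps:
q = -4
L(l) = (-5 + l)/(2*l) (L(l) = (-5 + l)/((2*l)) = (-5 + l)*(1/(2*l)) = (-5 + l)/(2*l))
y(C, b) = 13 + 8*C*b (y(C, b) = (8*C)*b + (-5 + 1/(-5))/(2*(1/(-5))) = 8*C*b + (-5 - 1/5)/(2*(-1/5)) = 8*C*b + (1/2)*(-5)*(-26/5) = 8*C*b + 13 = 13 + 8*C*b)
(51 + y(-5*(-4), q))*11 = (51 + (13 + 8*(-5*(-4))*(-4)))*11 = (51 + (13 + 8*20*(-4)))*11 = (51 + (13 - 640))*11 = (51 - 627)*11 = -576*11 = -6336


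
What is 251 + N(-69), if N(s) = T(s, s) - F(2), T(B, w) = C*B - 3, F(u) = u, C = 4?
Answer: -30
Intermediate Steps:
T(B, w) = -3 + 4*B (T(B, w) = 4*B - 3 = -3 + 4*B)
N(s) = -5 + 4*s (N(s) = (-3 + 4*s) - 1*2 = (-3 + 4*s) - 2 = -5 + 4*s)
251 + N(-69) = 251 + (-5 + 4*(-69)) = 251 + (-5 - 276) = 251 - 281 = -30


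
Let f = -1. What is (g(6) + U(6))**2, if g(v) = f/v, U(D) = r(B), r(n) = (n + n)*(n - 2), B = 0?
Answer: 1/36 ≈ 0.027778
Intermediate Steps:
r(n) = 2*n*(-2 + n) (r(n) = (2*n)*(-2 + n) = 2*n*(-2 + n))
U(D) = 0 (U(D) = 2*0*(-2 + 0) = 2*0*(-2) = 0)
g(v) = -1/v
(g(6) + U(6))**2 = (-1/6 + 0)**2 = (-1/6)**2 = 1/36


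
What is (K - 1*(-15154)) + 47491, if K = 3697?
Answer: 66342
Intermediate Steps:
(K - 1*(-15154)) + 47491 = (3697 - 1*(-15154)) + 47491 = (3697 + 15154) + 47491 = 18851 + 47491 = 66342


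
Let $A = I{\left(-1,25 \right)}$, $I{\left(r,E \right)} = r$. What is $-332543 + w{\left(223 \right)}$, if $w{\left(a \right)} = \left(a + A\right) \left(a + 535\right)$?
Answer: $-164267$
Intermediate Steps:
$A = -1$
$w{\left(a \right)} = \left(-1 + a\right) \left(535 + a\right)$ ($w{\left(a \right)} = \left(a - 1\right) \left(a + 535\right) = \left(-1 + a\right) \left(535 + a\right)$)
$-332543 + w{\left(223 \right)} = -332543 + \left(-535 + 223^{2} + 534 \cdot 223\right) = -332543 + \left(-535 + 49729 + 119082\right) = -332543 + 168276 = -164267$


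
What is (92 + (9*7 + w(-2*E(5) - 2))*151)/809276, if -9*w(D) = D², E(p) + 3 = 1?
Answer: 85841/7283484 ≈ 0.011786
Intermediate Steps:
E(p) = -2 (E(p) = -3 + 1 = -2)
w(D) = -D²/9
(92 + (9*7 + w(-2*E(5) - 2))*151)/809276 = (92 + (9*7 - (-2*(-2) - 2)²/9)*151)/809276 = (92 + (63 - (4 - 2)²/9)*151)*(1/809276) = (92 + (63 - ⅑*2²)*151)*(1/809276) = (92 + (63 - ⅑*4)*151)*(1/809276) = (92 + (63 - 4/9)*151)*(1/809276) = (92 + (563/9)*151)*(1/809276) = (92 + 85013/9)*(1/809276) = (85841/9)*(1/809276) = 85841/7283484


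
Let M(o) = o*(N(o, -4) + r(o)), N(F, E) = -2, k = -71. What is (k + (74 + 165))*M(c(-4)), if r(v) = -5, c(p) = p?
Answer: 4704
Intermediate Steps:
M(o) = -7*o (M(o) = o*(-2 - 5) = o*(-7) = -7*o)
(k + (74 + 165))*M(c(-4)) = (-71 + (74 + 165))*(-7*(-4)) = (-71 + 239)*28 = 168*28 = 4704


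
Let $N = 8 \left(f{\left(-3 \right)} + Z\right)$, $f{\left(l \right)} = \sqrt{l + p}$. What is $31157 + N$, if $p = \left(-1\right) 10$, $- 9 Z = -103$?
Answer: $\frac{281237}{9} + 8 i \sqrt{13} \approx 31249.0 + 28.844 i$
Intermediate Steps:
$Z = \frac{103}{9}$ ($Z = \left(- \frac{1}{9}\right) \left(-103\right) = \frac{103}{9} \approx 11.444$)
$p = -10$
$f{\left(l \right)} = \sqrt{-10 + l}$ ($f{\left(l \right)} = \sqrt{l - 10} = \sqrt{-10 + l}$)
$N = \frac{824}{9} + 8 i \sqrt{13}$ ($N = 8 \left(\sqrt{-10 - 3} + \frac{103}{9}\right) = 8 \left(\sqrt{-13} + \frac{103}{9}\right) = 8 \left(i \sqrt{13} + \frac{103}{9}\right) = 8 \left(\frac{103}{9} + i \sqrt{13}\right) = \frac{824}{9} + 8 i \sqrt{13} \approx 91.556 + 28.844 i$)
$31157 + N = 31157 + \left(\frac{824}{9} + 8 i \sqrt{13}\right) = \frac{281237}{9} + 8 i \sqrt{13}$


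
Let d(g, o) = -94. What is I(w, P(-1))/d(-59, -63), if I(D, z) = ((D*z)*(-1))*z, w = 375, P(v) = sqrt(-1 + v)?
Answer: -375/47 ≈ -7.9787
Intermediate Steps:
I(D, z) = -D*z**2 (I(D, z) = (-D*z)*z = -D*z**2)
I(w, P(-1))/d(-59, -63) = -1*375*(sqrt(-1 - 1))**2/(-94) = -1*375*(sqrt(-2))**2*(-1/94) = -1*375*(I*sqrt(2))**2*(-1/94) = -1*375*(-2)*(-1/94) = 750*(-1/94) = -375/47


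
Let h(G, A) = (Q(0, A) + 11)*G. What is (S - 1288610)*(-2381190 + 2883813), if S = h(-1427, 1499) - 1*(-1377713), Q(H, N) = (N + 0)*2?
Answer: -2113399033020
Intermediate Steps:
Q(H, N) = 2*N (Q(H, N) = N*2 = 2*N)
h(G, A) = G*(11 + 2*A) (h(G, A) = (2*A + 11)*G = (11 + 2*A)*G = G*(11 + 2*A))
S = -2916130 (S = -1427*(11 + 2*1499) - 1*(-1377713) = -1427*(11 + 2998) + 1377713 = -1427*3009 + 1377713 = -4293843 + 1377713 = -2916130)
(S - 1288610)*(-2381190 + 2883813) = (-2916130 - 1288610)*(-2381190 + 2883813) = -4204740*502623 = -2113399033020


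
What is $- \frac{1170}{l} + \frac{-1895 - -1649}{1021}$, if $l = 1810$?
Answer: $- \frac{163983}{184801} \approx -0.88735$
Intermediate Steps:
$- \frac{1170}{l} + \frac{-1895 - -1649}{1021} = - \frac{1170}{1810} + \frac{-1895 - -1649}{1021} = \left(-1170\right) \frac{1}{1810} + \left(-1895 + 1649\right) \frac{1}{1021} = - \frac{117}{181} - \frac{246}{1021} = - \frac{163983}{184801}$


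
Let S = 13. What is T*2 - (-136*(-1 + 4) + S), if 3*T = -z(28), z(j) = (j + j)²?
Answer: -5087/3 ≈ -1695.7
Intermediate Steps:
z(j) = 4*j² (z(j) = (2*j)² = 4*j²)
T = -3136/3 (T = (-4*28²)/3 = (-4*784)/3 = (-1*3136)/3 = (⅓)*(-3136) = -3136/3 ≈ -1045.3)
T*2 - (-136*(-1 + 4) + S) = -3136/3*2 - (-136*(-1 + 4) + 13) = -6272/3 - (-136*3 + 13) = -6272/3 - (-34*12 + 13) = -6272/3 - (-408 + 13) = -6272/3 - 1*(-395) = -6272/3 + 395 = -5087/3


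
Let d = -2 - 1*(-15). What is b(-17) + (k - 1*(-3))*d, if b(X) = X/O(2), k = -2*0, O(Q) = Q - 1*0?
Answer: 61/2 ≈ 30.500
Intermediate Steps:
O(Q) = Q (O(Q) = Q + 0 = Q)
k = 0
d = 13 (d = -2 + 15 = 13)
b(X) = X/2
b(-17) + (k - 1*(-3))*d = (½)*(-17) + (0 - 1*(-3))*13 = -17/2 + (0 + 3)*13 = -17/2 + 3*13 = -17/2 + 39 = 61/2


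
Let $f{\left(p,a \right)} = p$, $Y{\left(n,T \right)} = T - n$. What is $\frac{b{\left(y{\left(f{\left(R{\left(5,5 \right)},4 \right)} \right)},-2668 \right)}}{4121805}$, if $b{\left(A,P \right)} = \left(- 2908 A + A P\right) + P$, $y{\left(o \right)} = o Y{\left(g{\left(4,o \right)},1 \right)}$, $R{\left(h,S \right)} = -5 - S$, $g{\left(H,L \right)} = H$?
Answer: $- \frac{169948}{4121805} \approx -0.041231$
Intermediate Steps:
$y{\left(o \right)} = - 3 o$ ($y{\left(o \right)} = o \left(1 - 4\right) = o \left(-3\right) = - 3 o$)
$b{\left(A,P \right)} = P - 2908 A + A P$
$\frac{b{\left(y{\left(f{\left(R{\left(5,5 \right)},4 \right)} \right)},-2668 \right)}}{4121805} = \frac{-2668 - 2908 \left(- 3 \left(-5 - 5\right)\right) + - 3 \left(-5 - 5\right) \left(-2668\right)}{4121805} = \left(-2668 - 2908 \left(- 3 \left(-5 - 5\right)\right) + - 3 \left(-5 - 5\right) \left(-2668\right)\right) \frac{1}{4121805} = \left(-2668 - 2908 \left(\left(-3\right) \left(-10\right)\right) + \left(-3\right) \left(-10\right) \left(-2668\right)\right) \frac{1}{4121805} = \left(-2668 - 87240 + 30 \left(-2668\right)\right) \frac{1}{4121805} = \left(-2668 - 87240 - 80040\right) \frac{1}{4121805} = \left(-169948\right) \frac{1}{4121805} = - \frac{169948}{4121805}$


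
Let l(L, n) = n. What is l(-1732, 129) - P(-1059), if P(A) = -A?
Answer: -930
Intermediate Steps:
l(-1732, 129) - P(-1059) = 129 - (-1)*(-1059) = 129 - 1*1059 = 129 - 1059 = -930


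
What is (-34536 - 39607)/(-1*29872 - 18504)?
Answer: 74143/48376 ≈ 1.5326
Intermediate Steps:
(-34536 - 39607)/(-1*29872 - 18504) = -74143/(-29872 - 18504) = -74143/(-48376) = -74143*(-1/48376) = 74143/48376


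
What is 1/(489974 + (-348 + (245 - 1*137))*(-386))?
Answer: 1/582614 ≈ 1.7164e-6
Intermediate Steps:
1/(489974 + (-348 + (245 - 1*137))*(-386)) = 1/(489974 + (-348 + (245 - 137))*(-386)) = 1/(489974 + (-348 + 108)*(-386)) = 1/(489974 - 240*(-386)) = 1/(489974 + 92640) = 1/582614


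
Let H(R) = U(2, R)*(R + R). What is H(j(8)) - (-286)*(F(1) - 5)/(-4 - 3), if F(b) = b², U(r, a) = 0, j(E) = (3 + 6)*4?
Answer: 1144/7 ≈ 163.43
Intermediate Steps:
j(E) = 36 (j(E) = 9*4 = 36)
H(R) = 0 (H(R) = 0*(R + R) = 0*(2*R) = 0)
H(j(8)) - (-286)*(F(1) - 5)/(-4 - 3) = 0 - (-286)*(1² - 5)/(-4 - 3) = 0 - (-286)*(1 - 5)/(-7) = 0 - (-286)*(-4*(-⅐)) = 0 - (-286)*4/7 = 0 - 1*(-1144/7) = 0 + 1144/7 = 1144/7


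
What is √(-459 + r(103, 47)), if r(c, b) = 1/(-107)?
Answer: I*√5255198/107 ≈ 21.424*I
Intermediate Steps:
r(c, b) = -1/107
√(-459 + r(103, 47)) = √(-459 - 1/107) = √(-49114/107) = I*√5255198/107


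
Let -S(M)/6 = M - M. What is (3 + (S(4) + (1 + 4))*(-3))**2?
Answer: 144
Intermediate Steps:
S(M) = 0 (S(M) = -6*(M - M) = -6*0 = 0)
(3 + (S(4) + (1 + 4))*(-3))**2 = (3 + (0 + (1 + 4))*(-3))**2 = (3 + (0 + 5)*(-3))**2 = (3 + 5*(-3))**2 = (3 - 15)**2 = (-12)**2 = 144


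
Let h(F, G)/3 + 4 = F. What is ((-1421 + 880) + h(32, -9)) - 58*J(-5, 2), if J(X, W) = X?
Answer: -167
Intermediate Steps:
h(F, G) = -12 + 3*F
((-1421 + 880) + h(32, -9)) - 58*J(-5, 2) = ((-1421 + 880) + (-12 + 3*32)) - 58*(-5) = (-541 + (-12 + 96)) + 290 = (-541 + 84) + 290 = -457 + 290 = -167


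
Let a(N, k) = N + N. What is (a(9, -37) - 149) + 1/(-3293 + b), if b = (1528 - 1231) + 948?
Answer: -268289/2048 ≈ -131.00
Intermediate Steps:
a(N, k) = 2*N
b = 1245 (b = 297 + 948 = 1245)
(a(9, -37) - 149) + 1/(-3293 + b) = (2*9 - 149) + 1/(-3293 + 1245) = (18 - 149) + 1/(-2048) = -131 - 1/2048 = -268289/2048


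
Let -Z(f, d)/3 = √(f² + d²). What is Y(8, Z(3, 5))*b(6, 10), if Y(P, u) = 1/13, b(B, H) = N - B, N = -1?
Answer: -7/13 ≈ -0.53846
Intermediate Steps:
Z(f, d) = -3*√(d² + f²) (Z(f, d) = -3*√(f² + d²) = -3*√(d² + f²))
b(B, H) = -1 - B
Y(P, u) = 1/13
Y(8, Z(3, 5))*b(6, 10) = (-1 - 1*6)/13 = (-1 - 6)/13 = (1/13)*(-7) = -7/13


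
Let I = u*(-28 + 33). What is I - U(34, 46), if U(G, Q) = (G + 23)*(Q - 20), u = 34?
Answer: -1312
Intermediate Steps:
U(G, Q) = (-20 + Q)*(23 + G) (U(G, Q) = (23 + G)*(-20 + Q) = (-20 + Q)*(23 + G))
I = 170 (I = 34*(-28 + 33) = 34*5 = 170)
I - U(34, 46) = 170 - (-460 - 20*34 + 23*46 + 34*46) = 170 - (-460 - 680 + 1058 + 1564) = 170 - 1*1482 = 170 - 1482 = -1312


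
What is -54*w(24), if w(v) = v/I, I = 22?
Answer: -648/11 ≈ -58.909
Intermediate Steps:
w(v) = v/22
-54*w(24) = -27*24/11 = -54*12/11 = -648/11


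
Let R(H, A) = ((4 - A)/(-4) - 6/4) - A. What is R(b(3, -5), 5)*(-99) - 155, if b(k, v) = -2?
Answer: 1855/4 ≈ 463.75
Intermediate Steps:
R(H, A) = -5/2 - 3*A/4 (R(H, A) = ((4 - A)*(-¼) - 6*¼) - A = ((-1 + A/4) - 3/2) - A = (-5/2 + A/4) - A = -5/2 - 3*A/4)
R(b(3, -5), 5)*(-99) - 155 = (-5/2 - ¾*5)*(-99) - 155 = (-5/2 - 15/4)*(-99) - 155 = -25/4*(-99) - 155 = 2475/4 - 155 = 1855/4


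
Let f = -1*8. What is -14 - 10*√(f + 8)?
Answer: -14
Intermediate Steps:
f = -8
-14 - 10*√(f + 8) = -14 - 10*√(-8 + 8) = -14 - 10*√0 = -14 - 10*0 = -14 + 0 = -14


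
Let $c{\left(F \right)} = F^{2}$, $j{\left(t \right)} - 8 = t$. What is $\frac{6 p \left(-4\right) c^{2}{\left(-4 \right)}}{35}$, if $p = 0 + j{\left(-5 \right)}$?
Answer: $- \frac{18432}{35} \approx -526.63$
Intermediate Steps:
$j{\left(t \right)} = 8 + t$
$p = 3$ ($p = 0 + \left(8 - 5\right) = 0 + 3 = 3$)
$\frac{6 p \left(-4\right) c^{2}{\left(-4 \right)}}{35} = \frac{6 \cdot 3 \left(-4\right) \left(\left(-4\right)^{2}\right)^{2}}{35} = 18 \left(-4\right) 16^{2} \cdot \frac{1}{35} = \left(-72\right) 256 \cdot \frac{1}{35} = \left(-18432\right) \frac{1}{35} = - \frac{18432}{35}$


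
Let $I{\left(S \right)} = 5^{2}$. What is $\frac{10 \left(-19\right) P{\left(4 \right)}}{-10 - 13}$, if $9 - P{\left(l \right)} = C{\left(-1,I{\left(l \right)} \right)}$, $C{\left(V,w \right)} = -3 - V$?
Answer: $\frac{2090}{23} \approx 90.87$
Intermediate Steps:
$I{\left(S \right)} = 25$
$P{\left(l \right)} = 11$ ($P{\left(l \right)} = 9 - \left(-3 - -1\right) = 9 - \left(-3 + 1\right) = 9 - -2 = 9 + 2 = 11$)
$\frac{10 \left(-19\right) P{\left(4 \right)}}{-10 - 13} = \frac{10 \left(-19\right) 11}{-10 - 13} = \frac{\left(-190\right) 11}{-23} = \left(-2090\right) \left(- \frac{1}{23}\right) = \frac{2090}{23}$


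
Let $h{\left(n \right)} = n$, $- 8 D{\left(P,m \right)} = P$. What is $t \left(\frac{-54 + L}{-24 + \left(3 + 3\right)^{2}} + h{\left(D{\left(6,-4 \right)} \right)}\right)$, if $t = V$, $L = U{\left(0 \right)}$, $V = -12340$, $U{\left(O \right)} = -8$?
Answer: $\frac{219035}{3} \approx 73012.0$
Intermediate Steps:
$D{\left(P,m \right)} = - \frac{P}{8}$
$L = -8$
$t = -12340$
$t \left(\frac{-54 + L}{-24 + \left(3 + 3\right)^{2}} + h{\left(D{\left(6,-4 \right)} \right)}\right) = - 12340 \left(\frac{-54 - 8}{-24 + \left(3 + 3\right)^{2}} - \frac{3}{4}\right) = - 12340 \left(- \frac{62}{-24 + 6^{2}} - \frac{3}{4}\right) = - 12340 \left(- \frac{62}{-24 + 36} - \frac{3}{4}\right) = - 12340 \left(- \frac{62}{12} - \frac{3}{4}\right) = - 12340 \left(\left(-62\right) \frac{1}{12} - \frac{3}{4}\right) = - 12340 \left(- \frac{31}{6} - \frac{3}{4}\right) = \left(-12340\right) \left(- \frac{71}{12}\right) = \frac{219035}{3}$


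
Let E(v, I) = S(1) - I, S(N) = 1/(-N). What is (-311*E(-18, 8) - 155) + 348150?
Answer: 350794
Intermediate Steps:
S(N) = -1/N
E(v, I) = -1 - I (E(v, I) = -1/1 - I = -1*1 - I = -1 - I)
(-311*E(-18, 8) - 155) + 348150 = (-311*(-1 - 1*8) - 155) + 348150 = (-311*(-1 - 8) - 155) + 348150 = (-311*(-9) - 155) + 348150 = (2799 - 155) + 348150 = 2644 + 348150 = 350794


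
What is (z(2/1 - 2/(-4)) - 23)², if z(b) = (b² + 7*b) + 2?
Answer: 121/16 ≈ 7.5625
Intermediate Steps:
z(b) = 2 + b² + 7*b
(z(2/1 - 2/(-4)) - 23)² = ((2 + (2/1 - 2/(-4))² + 7*(2/1 - 2/(-4))) - 23)² = ((2 + (2*1 - 2*(-¼))² + 7*(2*1 - 2*(-¼))) - 23)² = ((2 + (2 + ½)² + 7*(2 + ½)) - 23)² = ((2 + (5/2)² + 7*(5/2)) - 23)² = ((2 + 25/4 + 35/2) - 23)² = (103/4 - 23)² = (11/4)² = 121/16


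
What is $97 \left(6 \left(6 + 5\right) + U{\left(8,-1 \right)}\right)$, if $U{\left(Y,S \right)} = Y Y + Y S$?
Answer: $11834$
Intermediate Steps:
$U{\left(Y,S \right)} = Y^{2} + S Y$
$97 \left(6 \left(6 + 5\right) + U{\left(8,-1 \right)}\right) = 97 \left(6 \left(6 + 5\right) + 8 \left(-1 + 8\right)\right) = 97 \left(6 \cdot 11 + 8 \cdot 7\right) = 97 \left(66 + 56\right) = 97 \cdot 122 = 11834$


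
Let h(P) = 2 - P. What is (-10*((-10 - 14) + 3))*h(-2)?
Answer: 840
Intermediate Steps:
(-10*((-10 - 14) + 3))*h(-2) = (-10*((-10 - 14) + 3))*(2 - 1*(-2)) = (-10*(-24 + 3))*(2 + 2) = -10*(-21)*4 = 210*4 = 840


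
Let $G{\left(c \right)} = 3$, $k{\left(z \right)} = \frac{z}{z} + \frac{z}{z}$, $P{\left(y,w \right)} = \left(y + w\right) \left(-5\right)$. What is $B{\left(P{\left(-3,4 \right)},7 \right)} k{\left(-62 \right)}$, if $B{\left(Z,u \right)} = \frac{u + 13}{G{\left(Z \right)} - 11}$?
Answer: $-5$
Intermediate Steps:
$P{\left(y,w \right)} = - 5 w - 5 y$ ($P{\left(y,w \right)} = \left(w + y\right) \left(-5\right) = - 5 w - 5 y$)
$k{\left(z \right)} = 2$ ($k{\left(z \right)} = 1 + 1 = 2$)
$B{\left(Z,u \right)} = - \frac{13}{8} - \frac{u}{8}$ ($B{\left(Z,u \right)} = \frac{u + 13}{3 - 11} = \frac{13 + u}{-8} = \left(13 + u\right) \left(- \frac{1}{8}\right) = - \frac{13}{8} - \frac{u}{8}$)
$B{\left(P{\left(-3,4 \right)},7 \right)} k{\left(-62 \right)} = \left(- \frac{13}{8} - \frac{7}{8}\right) 2 = \left(- \frac{5}{2}\right) 2 = -5$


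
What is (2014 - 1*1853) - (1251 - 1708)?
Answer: 618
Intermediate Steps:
(2014 - 1*1853) - (1251 - 1708) = (2014 - 1853) - 1*(-457) = 161 + 457 = 618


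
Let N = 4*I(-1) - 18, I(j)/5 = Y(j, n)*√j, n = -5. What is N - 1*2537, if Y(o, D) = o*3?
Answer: -2555 - 60*I ≈ -2555.0 - 60.0*I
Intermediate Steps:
Y(o, D) = 3*o
I(j) = 15*j^(3/2) (I(j) = 5*((3*j)*√j) = 5*(3*j^(3/2)) = 15*j^(3/2))
N = -18 - 60*I (N = 4*(15*(-1)^(3/2)) - 18 = 4*(15*(-I)) - 18 = 4*(-15*I) - 18 = -60*I - 18 = -18 - 60*I ≈ -18.0 - 60.0*I)
N - 1*2537 = (-18 - 60*I) - 1*2537 = (-18 - 60*I) - 2537 = -2555 - 60*I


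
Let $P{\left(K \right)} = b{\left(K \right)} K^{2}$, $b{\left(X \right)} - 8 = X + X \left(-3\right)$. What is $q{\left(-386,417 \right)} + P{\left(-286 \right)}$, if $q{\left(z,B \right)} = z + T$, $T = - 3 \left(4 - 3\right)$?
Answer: $47441291$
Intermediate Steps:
$b{\left(X \right)} = 8 - 2 X$ ($b{\left(X \right)} = 8 + \left(X + X \left(-3\right)\right) = 8 + \left(X - 3 X\right) = 8 - 2 X$)
$T = -3$ ($T = \left(-3\right) 1 = -3$)
$q{\left(z,B \right)} = -3 + z$ ($q{\left(z,B \right)} = z - 3 = -3 + z$)
$P{\left(K \right)} = K^{2} \left(8 - 2 K\right)$ ($P{\left(K \right)} = \left(8 - 2 K\right) K^{2} = K^{2} \left(8 - 2 K\right)$)
$q{\left(-386,417 \right)} + P{\left(-286 \right)} = \left(-3 - 386\right) + 2 \left(-286\right)^{2} \left(4 - -286\right) = -389 + 2 \cdot 81796 \left(4 + 286\right) = -389 + 2 \cdot 81796 \cdot 290 = -389 + 47441680 = 47441291$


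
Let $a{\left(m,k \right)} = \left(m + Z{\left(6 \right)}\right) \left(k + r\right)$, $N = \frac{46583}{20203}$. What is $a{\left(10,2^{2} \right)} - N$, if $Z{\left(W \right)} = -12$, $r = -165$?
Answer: $\frac{6458783}{20203} \approx 319.69$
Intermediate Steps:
$N = \frac{46583}{20203}$ ($N = 46583 \cdot \frac{1}{20203} = \frac{46583}{20203} \approx 2.3057$)
$a{\left(m,k \right)} = \left(-165 + k\right) \left(-12 + m\right)$ ($a{\left(m,k \right)} = \left(m - 12\right) \left(k - 165\right) = \left(-12 + m\right) \left(-165 + k\right) = \left(-165 + k\right) \left(-12 + m\right)$)
$a{\left(10,2^{2} \right)} - N = \left(1980 - 1650 - 12 \cdot 2^{2} + 2^{2} \cdot 10\right) - \frac{46583}{20203} = \left(1980 - 1650 - 48 + 4 \cdot 10\right) - \frac{46583}{20203} = \left(1980 - 1650 - 48 + 40\right) - \frac{46583}{20203} = 322 - \frac{46583}{20203} = \frac{6458783}{20203}$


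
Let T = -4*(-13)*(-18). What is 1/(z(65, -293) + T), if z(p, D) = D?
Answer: -1/1229 ≈ -0.00081367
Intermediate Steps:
T = -936 (T = 52*(-18) = -936)
1/(z(65, -293) + T) = 1/(-293 - 936) = 1/(-1229) = -1/1229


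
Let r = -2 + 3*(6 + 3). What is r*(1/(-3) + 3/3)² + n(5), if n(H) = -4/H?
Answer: 464/45 ≈ 10.311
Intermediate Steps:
r = 25 (r = -2 + 3*9 = -2 + 27 = 25)
r*(1/(-3) + 3/3)² + n(5) = 25*(1/(-3) + 3/3)² - 4/5 = 25*(1*(-⅓) + 3*(⅓))² - 4*⅕ = 25*(-⅓ + 1)² - ⅘ = 25*(⅔)² - ⅘ = 25*(4/9) - ⅘ = 100/9 - ⅘ = 464/45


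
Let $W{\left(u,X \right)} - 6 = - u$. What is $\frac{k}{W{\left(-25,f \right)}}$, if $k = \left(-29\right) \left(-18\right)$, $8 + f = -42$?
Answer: $\frac{522}{31} \approx 16.839$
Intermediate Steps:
$f = -50$ ($f = -8 - 42 = -50$)
$W{\left(u,X \right)} = 6 - u$
$k = 522$
$\frac{k}{W{\left(-25,f \right)}} = \frac{522}{6 - -25} = \frac{522}{6 + 25} = \frac{522}{31}$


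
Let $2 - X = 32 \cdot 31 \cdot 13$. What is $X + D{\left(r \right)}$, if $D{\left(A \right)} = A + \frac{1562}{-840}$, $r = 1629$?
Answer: $- \frac{4732081}{420} \approx -11267.0$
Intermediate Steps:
$X = -12894$ ($X = 2 - 32 \cdot 31 \cdot 13 = 2 - 992 \cdot 13 = 2 - 12896 = -12894$)
$D{\left(A \right)} = - \frac{781}{420} + A$ ($D{\left(A \right)} = A + 1562 \left(- \frac{1}{840}\right) = A - \frac{781}{420} = - \frac{781}{420} + A$)
$X + D{\left(r \right)} = -12894 + \left(- \frac{781}{420} + 1629\right) = -12894 + \frac{683399}{420} = - \frac{4732081}{420}$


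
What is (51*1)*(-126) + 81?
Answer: -6345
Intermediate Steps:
(51*1)*(-126) + 81 = 51*(-126) + 81 = -6426 + 81 = -6345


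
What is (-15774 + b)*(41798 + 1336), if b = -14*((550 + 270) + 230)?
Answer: -1314465516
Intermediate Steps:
b = -14700 (b = -14*(820 + 230) = -14*1050 = -14700)
(-15774 + b)*(41798 + 1336) = (-15774 - 14700)*(41798 + 1336) = -30474*43134 = -1314465516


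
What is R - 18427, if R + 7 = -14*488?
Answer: -25266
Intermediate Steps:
R = -6839 (R = -7 - 14*488 = -7 - 6832 = -6839)
R - 18427 = -6839 - 18427 = -25266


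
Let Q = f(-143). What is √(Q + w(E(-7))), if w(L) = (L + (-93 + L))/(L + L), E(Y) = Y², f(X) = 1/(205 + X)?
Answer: √3162/217 ≈ 0.25913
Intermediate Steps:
Q = 1/62 (Q = 1/(205 - 143) = 1/62 ≈ 0.016129)
w(L) = (-93 + 2*L)/(2*L) (w(L) = (-93 + 2*L)/((2*L)) = (-93 + 2*L)*(1/(2*L)) = (-93 + 2*L)/(2*L))
√(Q + w(E(-7))) = √(1/62 + (-93/2 + (-7)²)/((-7)²)) = √(1/62 + (-93/2 + 49)/49) = √(1/62 + (1/49)*(5/2)) = √(1/62 + 5/98) = √(102/1519) = √3162/217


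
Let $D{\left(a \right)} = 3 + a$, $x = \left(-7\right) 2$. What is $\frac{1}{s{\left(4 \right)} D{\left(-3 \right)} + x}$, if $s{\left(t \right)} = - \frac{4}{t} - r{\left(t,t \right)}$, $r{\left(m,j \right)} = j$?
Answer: $- \frac{1}{14} \approx -0.071429$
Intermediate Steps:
$x = -14$
$s{\left(t \right)} = - t - \frac{4}{t}$ ($s{\left(t \right)} = - \frac{4}{t} - t = - t - \frac{4}{t}$)
$\frac{1}{s{\left(4 \right)} D{\left(-3 \right)} + x} = \frac{1}{\left(\left(-1\right) 4 - \frac{4}{4}\right) \left(3 - 3\right) - 14} = \frac{1}{\left(-4 - 1\right) 0 - 14} = \frac{1}{\left(-5\right) 0 - 14} = \frac{1}{0 - 14} = \frac{1}{-14} = - \frac{1}{14}$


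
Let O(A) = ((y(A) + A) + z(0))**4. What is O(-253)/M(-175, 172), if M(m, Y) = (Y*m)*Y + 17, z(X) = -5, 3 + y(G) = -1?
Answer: -4711998736/5177183 ≈ -910.15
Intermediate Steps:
y(G) = -4 (y(G) = -3 - 1 = -4)
M(m, Y) = 17 + m*Y**2 (M(m, Y) = m*Y**2 + 17 = 17 + m*Y**2)
O(A) = (-9 + A)**4 (O(A) = ((-4 + A) - 5)**4 = (-9 + A)**4)
O(-253)/M(-175, 172) = (-9 - 253)**4/(17 - 175*172**2) = (-262)**4/(17 - 175*29584) = 4711998736/(17 - 5177200) = 4711998736/(-5177183) = 4711998736*(-1/5177183) = -4711998736/5177183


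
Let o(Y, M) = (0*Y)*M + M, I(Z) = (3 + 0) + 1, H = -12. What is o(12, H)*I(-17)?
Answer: -48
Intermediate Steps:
I(Z) = 4 (I(Z) = 3 + 1 = 4)
o(Y, M) = M (o(Y, M) = 0*M + M = 0 + M = M)
o(12, H)*I(-17) = -12*4 = -48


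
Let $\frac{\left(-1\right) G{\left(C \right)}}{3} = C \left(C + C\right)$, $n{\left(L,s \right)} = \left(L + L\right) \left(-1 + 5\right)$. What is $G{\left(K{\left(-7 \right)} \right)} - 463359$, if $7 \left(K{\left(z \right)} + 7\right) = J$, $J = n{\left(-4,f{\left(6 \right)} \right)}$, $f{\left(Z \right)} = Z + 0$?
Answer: $- \frac{22743957}{49} \approx -4.6416 \cdot 10^{5}$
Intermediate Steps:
$f{\left(Z \right)} = Z$
$n{\left(L,s \right)} = 8 L$ ($n{\left(L,s \right)} = 2 L 4 = 8 L$)
$J = -32$ ($J = 8 \left(-4\right) = -32$)
$K{\left(z \right)} = - \frac{81}{7}$ ($K{\left(z \right)} = -7 + \frac{1}{7} \left(-32\right) = -7 - \frac{32}{7} = - \frac{81}{7}$)
$G{\left(C \right)} = - 6 C^{2}$ ($G{\left(C \right)} = - 3 C \left(C + C\right) = - 3 C 2 C = - 3 \cdot 2 C^{2} = - 6 C^{2}$)
$G{\left(K{\left(-7 \right)} \right)} - 463359 = - 6 \left(- \frac{81}{7}\right)^{2} - 463359 = \left(-6\right) \frac{6561}{49} - 463359 = - \frac{39366}{49} - 463359 = - \frac{22743957}{49}$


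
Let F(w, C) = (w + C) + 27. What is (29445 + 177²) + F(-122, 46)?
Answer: 60725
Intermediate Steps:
F(w, C) = 27 + C + w (F(w, C) = (C + w) + 27 = 27 + C + w)
(29445 + 177²) + F(-122, 46) = (29445 + 177²) + (27 + 46 - 122) = (29445 + 31329) - 49 = 60774 - 49 = 60725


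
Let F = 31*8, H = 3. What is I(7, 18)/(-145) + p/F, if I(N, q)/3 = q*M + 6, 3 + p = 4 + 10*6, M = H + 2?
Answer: -62579/35960 ≈ -1.7402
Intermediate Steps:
M = 5 (M = 3 + 2 = 5)
F = 248
p = 61 (p = -3 + (4 + 10*6) = -3 + (4 + 60) = -3 + 64 = 61)
I(N, q) = 18 + 15*q (I(N, q) = 3*(q*5 + 6) = 3*(5*q + 6) = 3*(6 + 5*q) = 18 + 15*q)
I(7, 18)/(-145) + p/F = (18 + 15*18)/(-145) + 61/248 = (18 + 270)*(-1/145) + 61*(1/248) = 288*(-1/145) + 61/248 = -288/145 + 61/248 = -62579/35960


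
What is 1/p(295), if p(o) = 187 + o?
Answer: 1/482 ≈ 0.0020747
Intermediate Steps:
1/p(295) = 1/(187 + 295) = 1/482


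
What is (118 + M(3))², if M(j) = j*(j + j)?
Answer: 18496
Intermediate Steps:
M(j) = 2*j² (M(j) = j*(2*j) = 2*j²)
(118 + M(3))² = (118 + 2*3²)² = (118 + 2*9)² = (118 + 18)² = 136² = 18496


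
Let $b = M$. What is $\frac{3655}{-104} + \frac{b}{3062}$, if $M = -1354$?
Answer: $- \frac{5666213}{159224} \approx -35.586$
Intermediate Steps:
$b = -1354$
$\frac{3655}{-104} + \frac{b}{3062} = \frac{3655}{-104} - \frac{1354}{3062} = 3655 \left(- \frac{1}{104}\right) - \frac{677}{1531} = - \frac{3655}{104} - \frac{677}{1531} = - \frac{5666213}{159224}$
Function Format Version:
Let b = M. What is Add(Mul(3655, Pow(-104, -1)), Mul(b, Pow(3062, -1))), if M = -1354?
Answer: Rational(-5666213, 159224) ≈ -35.586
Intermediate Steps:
b = -1354
Add(Mul(3655, Pow(-104, -1)), Mul(b, Pow(3062, -1))) = Add(Mul(3655, Pow(-104, -1)), Mul(-1354, Pow(3062, -1))) = Add(Mul(3655, Rational(-1, 104)), Mul(-1354, Rational(1, 3062))) = Add(Rational(-3655, 104), Rational(-677, 1531)) = Rational(-5666213, 159224)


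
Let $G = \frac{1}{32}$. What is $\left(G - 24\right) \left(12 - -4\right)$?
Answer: $- \frac{767}{2} \approx -383.5$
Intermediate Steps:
$G = \frac{1}{32} \approx 0.03125$
$\left(G - 24\right) \left(12 - -4\right) = \left(\frac{1}{32} - 24\right) \left(12 - -4\right) = - \frac{767 \left(12 + 4\right)}{32} = \left(- \frac{767}{32}\right) 16 = - \frac{767}{2}$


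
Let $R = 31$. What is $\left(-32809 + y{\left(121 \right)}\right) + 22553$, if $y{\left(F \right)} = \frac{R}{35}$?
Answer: $- \frac{358929}{35} \approx -10255.0$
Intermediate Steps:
$y{\left(F \right)} = \frac{31}{35}$
$\left(-32809 + y{\left(121 \right)}\right) + 22553 = \left(-32809 + \frac{31}{35}\right) + 22553 = - \frac{1148284}{35} + 22553 = - \frac{358929}{35}$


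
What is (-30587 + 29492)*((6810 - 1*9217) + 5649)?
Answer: -3549990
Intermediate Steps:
(-30587 + 29492)*((6810 - 1*9217) + 5649) = -1095*((6810 - 9217) + 5649) = -1095*(-2407 + 5649) = -1095*3242 = -3549990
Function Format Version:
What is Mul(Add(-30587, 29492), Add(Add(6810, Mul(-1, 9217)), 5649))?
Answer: -3549990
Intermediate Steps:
Mul(Add(-30587, 29492), Add(Add(6810, Mul(-1, 9217)), 5649)) = Mul(-1095, Add(Add(6810, -9217), 5649)) = Mul(-1095, Add(-2407, 5649)) = Mul(-1095, 3242) = -3549990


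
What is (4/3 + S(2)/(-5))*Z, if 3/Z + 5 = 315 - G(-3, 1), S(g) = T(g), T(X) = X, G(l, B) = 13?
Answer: 14/1485 ≈ 0.0094276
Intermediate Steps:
S(g) = g
Z = 1/99 (Z = 3/(-5 + (315 - 1*13)) = 3/(-5 + (315 - 13)) = 3/(-5 + 302) = 3/297 = 3*(1/297) = 1/99 ≈ 0.010101)
(4/3 + S(2)/(-5))*Z = (4/3 + 2/(-5))*(1/99) = (4*(⅓) + 2*(-⅕))*(1/99) = (4/3 - ⅖)*(1/99) = (14/15)*(1/99) = 14/1485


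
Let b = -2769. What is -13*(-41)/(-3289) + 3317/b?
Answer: -952730/700557 ≈ -1.3600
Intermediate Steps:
-13*(-41)/(-3289) + 3317/b = -13*(-41)/(-3289) + 3317/(-2769) = 533*(-1/3289) + 3317*(-1/2769) = -41/253 - 3317/2769 = -952730/700557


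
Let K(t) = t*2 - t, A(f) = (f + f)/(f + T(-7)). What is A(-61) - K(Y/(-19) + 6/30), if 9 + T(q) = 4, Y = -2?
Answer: 4838/3135 ≈ 1.5432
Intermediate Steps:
T(q) = -5 (T(q) = -9 + 4 = -5)
A(f) = 2*f/(-5 + f) (A(f) = (f + f)/(f - 5) = (2*f)/(-5 + f) = 2*f/(-5 + f))
K(t) = t (K(t) = 2*t - t = t)
A(-61) - K(Y/(-19) + 6/30) = 2*(-61)/(-5 - 61) - (-2/(-19) + 6/30) = 2*(-61)/(-66) - (-2*(-1/19) + 6*(1/30)) = 2*(-61)*(-1/66) - (2/19 + ⅕) = 61/33 - 1*29/95 = 61/33 - 29/95 = 4838/3135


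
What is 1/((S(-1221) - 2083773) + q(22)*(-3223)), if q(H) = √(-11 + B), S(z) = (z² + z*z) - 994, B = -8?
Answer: I/(3223*√19 + 896915*I) ≈ 1.1147e-6 + 1.7459e-8*I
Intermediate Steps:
S(z) = -994 + 2*z² (S(z) = (z² + z²) - 994 = 2*z² - 994 = -994 + 2*z²)
q(H) = I*√19 (q(H) = √(-11 - 8) = √(-19) = I*√19)
1/((S(-1221) - 2083773) + q(22)*(-3223)) = 1/(((-994 + 2*(-1221)²) - 2083773) + (I*√19)*(-3223)) = 1/(((-994 + 2*1490841) - 2083773) - 3223*I*√19) = 1/(((-994 + 2981682) - 2083773) - 3223*I*√19) = 1/((2980688 - 2083773) - 3223*I*√19) = 1/(896915 - 3223*I*√19)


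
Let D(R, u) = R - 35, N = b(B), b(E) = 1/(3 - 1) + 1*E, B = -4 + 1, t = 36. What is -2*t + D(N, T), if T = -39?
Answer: -219/2 ≈ -109.50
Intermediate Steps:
B = -3
b(E) = ½ + E (b(E) = 1/2 + E = ½ + E)
N = -5/2 (N = ½ - 3 = -5/2 ≈ -2.5000)
D(R, u) = -35 + R
-2*t + D(N, T) = -2*36 + (-35 - 5/2) = -72 - 75/2 = -219/2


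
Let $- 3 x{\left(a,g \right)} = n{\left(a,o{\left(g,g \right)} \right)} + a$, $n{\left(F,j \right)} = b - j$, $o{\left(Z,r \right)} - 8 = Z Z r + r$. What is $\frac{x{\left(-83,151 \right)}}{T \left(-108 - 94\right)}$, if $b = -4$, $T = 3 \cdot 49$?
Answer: $- \frac{3443197}{89082} \approx -38.652$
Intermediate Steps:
$T = 147$
$o{\left(Z,r \right)} = 8 + r + r Z^{2}$ ($o{\left(Z,r \right)} = 8 + \left(Z Z r + r\right) = 8 + \left(Z^{2} r + r\right) = 8 + \left(r Z^{2} + r\right) = 8 + \left(r + r Z^{2}\right) = 8 + r + r Z^{2}$)
$n{\left(F,j \right)} = -4 - j$
$x{\left(a,g \right)} = 4 - \frac{a}{3} + \frac{g}{3} + \frac{g^{3}}{3}$ ($x{\left(a,g \right)} = - \frac{\left(-4 - \left(8 + g + g g^{2}\right)\right) + a}{3} = - \frac{\left(-4 - \left(8 + g + g^{3}\right)\right) + a}{3} = - \frac{\left(-12 - g - g^{3}\right) + a}{3} = - \frac{-12 + a - g - g^{3}}{3} = 4 - \frac{a}{3} + \frac{g}{3} + \frac{g^{3}}{3}$)
$\frac{x{\left(-83,151 \right)}}{T \left(-108 - 94\right)} = \frac{4 - - \frac{83}{3} + \frac{1}{3} \cdot 151 + \frac{151^{3}}{3}}{147 \left(-108 - 94\right)} = \frac{4 + \frac{83}{3} + \frac{151}{3} + \frac{1}{3} \cdot 3442951}{147 \left(-202\right)} = \frac{4 + \frac{83}{3} + \frac{151}{3} + \frac{3442951}{3}}{-29694} = \frac{3443197}{3} \left(- \frac{1}{29694}\right) = - \frac{3443197}{89082}$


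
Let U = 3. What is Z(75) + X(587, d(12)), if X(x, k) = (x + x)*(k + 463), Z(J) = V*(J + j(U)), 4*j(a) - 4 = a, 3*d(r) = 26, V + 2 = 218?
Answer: 1710944/3 ≈ 5.7032e+5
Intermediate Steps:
V = 216 (V = -2 + 218 = 216)
d(r) = 26/3 (d(r) = (⅓)*26 = 26/3)
j(a) = 1 + a/4
Z(J) = 378 + 216*J (Z(J) = 216*(J + (1 + (¼)*3)) = 216*(J + (1 + ¾)) = 216*(J + 7/4) = 216*(7/4 + J) = 378 + 216*J)
X(x, k) = 2*x*(463 + k) (X(x, k) = (2*x)*(463 + k) = 2*x*(463 + k))
Z(75) + X(587, d(12)) = (378 + 216*75) + 2*587*(463 + 26/3) = (378 + 16200) + 2*587*(1415/3) = 16578 + 1661210/3 = 1710944/3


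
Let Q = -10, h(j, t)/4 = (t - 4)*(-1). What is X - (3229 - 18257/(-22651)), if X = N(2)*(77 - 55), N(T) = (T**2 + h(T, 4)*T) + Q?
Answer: -76148268/22651 ≈ -3361.8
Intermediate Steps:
h(j, t) = 16 - 4*t (h(j, t) = 4*((t - 4)*(-1)) = 4*((-4 + t)*(-1)) = 4*(4 - t) = 16 - 4*t)
N(T) = -10 + T**2 (N(T) = (T**2 + (16 - 4*4)*T) - 10 = (T**2 + (16 - 16)*T) - 10 = (T**2 + 0*T) - 10 = (T**2 + 0) - 10 = T**2 - 10 = -10 + T**2)
X = -132 (X = (-10 + 2**2)*(77 - 55) = (-10 + 4)*22 = -6*22 = -132)
X - (3229 - 18257/(-22651)) = -132 - (3229 - 18257/(-22651)) = -132 - (3229 - 18257*(-1/22651)) = -132 - (3229 + 18257/22651) = -132 - 1*73158336/22651 = -132 - 73158336/22651 = -76148268/22651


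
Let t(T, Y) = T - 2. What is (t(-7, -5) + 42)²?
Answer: 1089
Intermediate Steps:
t(T, Y) = -2 + T
(t(-7, -5) + 42)² = ((-2 - 7) + 42)² = (-9 + 42)² = 33² = 1089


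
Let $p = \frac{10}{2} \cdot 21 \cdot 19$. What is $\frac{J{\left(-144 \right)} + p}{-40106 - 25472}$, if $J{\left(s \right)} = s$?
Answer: $- \frac{1851}{65578} \approx -0.028226$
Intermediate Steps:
$p = 1995$ ($p = 10 \cdot \frac{1}{2} \cdot 21 \cdot 19 = 5 \cdot 21 \cdot 19 = 105 \cdot 19 = 1995$)
$\frac{J{\left(-144 \right)} + p}{-40106 - 25472} = \frac{-144 + 1995}{-40106 - 25472} = \frac{1851}{-65578} = 1851 \left(- \frac{1}{65578}\right) = - \frac{1851}{65578}$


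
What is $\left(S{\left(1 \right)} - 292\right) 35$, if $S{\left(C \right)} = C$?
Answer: $-10185$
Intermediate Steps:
$\left(S{\left(1 \right)} - 292\right) 35 = \left(1 - 292\right) 35 = \left(-291\right) 35 = -10185$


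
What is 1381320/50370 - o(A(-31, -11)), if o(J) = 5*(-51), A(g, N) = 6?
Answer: 474189/1679 ≈ 282.42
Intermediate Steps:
o(J) = -255
1381320/50370 - o(A(-31, -11)) = 1381320/50370 - 1*(-255) = 1381320*(1/50370) + 255 = 46044/1679 + 255 = 474189/1679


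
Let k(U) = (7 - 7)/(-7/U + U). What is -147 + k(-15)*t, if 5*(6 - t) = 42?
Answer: -147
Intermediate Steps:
k(U) = 0 (k(U) = 0/(U - 7/U) = 0)
t = -12/5 (t = 6 - ⅕*42 = 6 - 42/5 = -12/5 ≈ -2.4000)
-147 + k(-15)*t = -147 + 0*(-12/5) = -147 + 0 = -147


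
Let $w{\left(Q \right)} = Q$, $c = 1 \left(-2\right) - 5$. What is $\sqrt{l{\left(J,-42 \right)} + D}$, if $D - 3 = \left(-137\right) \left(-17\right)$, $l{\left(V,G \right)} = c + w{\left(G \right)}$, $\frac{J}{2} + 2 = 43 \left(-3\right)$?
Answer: $\sqrt{2283} \approx 47.781$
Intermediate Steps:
$c = -7$ ($c = -2 - 5 = -7$)
$J = -262$ ($J = -4 + 2 \cdot 43 \left(-3\right) = -4 + 2 \left(-129\right) = -4 - 258 = -262$)
$l{\left(V,G \right)} = -7 + G$
$D = 2332$ ($D = 3 - -2329 = 3 + 2329 = 2332$)
$\sqrt{l{\left(J,-42 \right)} + D} = \sqrt{\left(-7 - 42\right) + 2332} = \sqrt{-49 + 2332} = \sqrt{2283}$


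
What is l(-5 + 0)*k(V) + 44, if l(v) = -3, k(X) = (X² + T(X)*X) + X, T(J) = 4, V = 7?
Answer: -208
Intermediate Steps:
k(X) = X² + 5*X (k(X) = (X² + 4*X) + X = X² + 5*X)
l(-5 + 0)*k(V) + 44 = -21*(5 + 7) + 44 = -21*12 + 44 = -3*84 + 44 = -252 + 44 = -208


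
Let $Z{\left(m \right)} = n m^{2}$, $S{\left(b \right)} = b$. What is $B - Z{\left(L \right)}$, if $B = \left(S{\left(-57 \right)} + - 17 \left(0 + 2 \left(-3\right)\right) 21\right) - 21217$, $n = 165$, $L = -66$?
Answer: $-737872$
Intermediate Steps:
$Z{\left(m \right)} = 165 m^{2}$
$B = -19132$ ($B = \left(-57 + - 17 \left(0 + 2 \left(-3\right)\right) 21\right) - 21217 = \left(-57 + - 17 \left(0 - 6\right) 21\right) - 21217 = \left(-57 + \left(-17\right) \left(-6\right) 21\right) - 21217 = \left(-57 + 102 \cdot 21\right) - 21217 = \left(-57 + 2142\right) - 21217 = 2085 - 21217 = -19132$)
$B - Z{\left(L \right)} = -19132 - 165 \left(-66\right)^{2} = -19132 - 165 \cdot 4356 = -19132 - 718740 = -737872$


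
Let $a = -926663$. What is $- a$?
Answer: $926663$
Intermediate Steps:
$- a = \left(-1\right) \left(-926663\right) = 926663$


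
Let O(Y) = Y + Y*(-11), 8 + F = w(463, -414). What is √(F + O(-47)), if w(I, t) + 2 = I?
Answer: √923 ≈ 30.381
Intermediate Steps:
w(I, t) = -2 + I
F = 453 (F = -8 + (-2 + 463) = -8 + 461 = 453)
O(Y) = -10*Y (O(Y) = Y - 11*Y = -10*Y)
√(F + O(-47)) = √(453 - 10*(-47)) = √(453 + 470) = √923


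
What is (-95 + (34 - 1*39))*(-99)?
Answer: 9900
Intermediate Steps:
(-95 + (34 - 1*39))*(-99) = (-95 + (34 - 39))*(-99) = (-95 - 5)*(-99) = -100*(-99) = 9900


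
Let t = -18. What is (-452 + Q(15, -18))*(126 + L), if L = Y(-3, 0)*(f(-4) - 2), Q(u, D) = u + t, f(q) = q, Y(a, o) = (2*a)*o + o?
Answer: -57330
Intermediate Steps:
Y(a, o) = o + 2*a*o (Y(a, o) = 2*a*o + o = o + 2*a*o)
Q(u, D) = -18 + u (Q(u, D) = u - 18 = -18 + u)
L = 0 (L = (0*(1 + 2*(-3)))*(-4 - 2) = (0*(1 - 6))*(-6) = (0*(-5))*(-6) = 0*(-6) = 0)
(-452 + Q(15, -18))*(126 + L) = (-452 + (-18 + 15))*(126 + 0) = (-452 - 3)*126 = -455*126 = -57330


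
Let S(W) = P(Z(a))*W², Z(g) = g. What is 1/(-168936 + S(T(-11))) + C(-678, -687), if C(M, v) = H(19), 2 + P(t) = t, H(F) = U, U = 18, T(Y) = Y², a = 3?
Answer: 2777309/154295 ≈ 18.000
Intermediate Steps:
H(F) = 18
P(t) = -2 + t
C(M, v) = 18
S(W) = W² (S(W) = (-2 + 3)*W² = 1*W² = W²)
1/(-168936 + S(T(-11))) + C(-678, -687) = 1/(-168936 + ((-11)²)²) + 18 = 1/(-168936 + 121²) + 18 = 1/(-168936 + 14641) + 18 = 1/(-154295) + 18 = -1/154295 + 18 = 2777309/154295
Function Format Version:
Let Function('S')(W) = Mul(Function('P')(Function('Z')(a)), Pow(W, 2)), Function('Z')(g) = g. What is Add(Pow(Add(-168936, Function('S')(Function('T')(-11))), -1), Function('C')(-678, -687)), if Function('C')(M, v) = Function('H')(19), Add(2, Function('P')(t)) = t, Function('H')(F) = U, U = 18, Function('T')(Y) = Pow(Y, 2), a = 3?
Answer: Rational(2777309, 154295) ≈ 18.000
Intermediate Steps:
Function('H')(F) = 18
Function('P')(t) = Add(-2, t)
Function('C')(M, v) = 18
Function('S')(W) = Pow(W, 2) (Function('S')(W) = Mul(Add(-2, 3), Pow(W, 2)) = Mul(1, Pow(W, 2)) = Pow(W, 2))
Add(Pow(Add(-168936, Function('S')(Function('T')(-11))), -1), Function('C')(-678, -687)) = Add(Pow(Add(-168936, Pow(Pow(-11, 2), 2)), -1), 18) = Add(Pow(Add(-168936, Pow(121, 2)), -1), 18) = Add(Pow(Add(-168936, 14641), -1), 18) = Add(Pow(-154295, -1), 18) = Add(Rational(-1, 154295), 18) = Rational(2777309, 154295)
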